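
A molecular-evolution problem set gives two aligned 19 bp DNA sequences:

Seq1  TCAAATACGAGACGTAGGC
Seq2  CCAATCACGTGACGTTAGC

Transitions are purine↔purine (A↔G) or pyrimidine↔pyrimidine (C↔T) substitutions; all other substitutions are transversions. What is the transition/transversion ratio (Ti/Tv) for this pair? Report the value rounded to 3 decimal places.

1.000

The sequences differ at positions 1 (T/C, transition), 5 (A/T, transversion), 6 (T/C, transition), 10 (A/T, transversion), 16 (A/T, transversion), 17 (G/A, transition).
Of the 6 differences, 3 transitions and 3 transversions, so Ti/Tv = 3/3 = 1.000.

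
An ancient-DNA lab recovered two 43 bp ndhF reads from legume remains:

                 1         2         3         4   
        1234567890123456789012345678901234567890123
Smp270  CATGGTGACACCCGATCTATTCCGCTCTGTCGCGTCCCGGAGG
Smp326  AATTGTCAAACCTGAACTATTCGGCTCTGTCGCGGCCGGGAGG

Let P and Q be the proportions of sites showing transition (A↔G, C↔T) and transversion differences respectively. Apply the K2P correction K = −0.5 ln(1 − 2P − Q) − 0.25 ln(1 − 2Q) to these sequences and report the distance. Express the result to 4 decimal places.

0.2487

The sequences differ at positions 1 (C/A, transversion), 4 (G/T, transversion), 7 (G/C, transversion), 9 (C/A, transversion), 13 (C/T, transition), 16 (T/A, transversion), 23 (C/G, transversion), 35 (T/G, transversion), 38 (C/G, transversion).
Of the 9 differences, 1 transition and 8 transversions over 43 sites: P = 1/43 = 0.023256, Q = 8/43 = 0.186047.
d = −0.5·ln(0.767441) − 0.25·ln(0.627906) = −0.5·(-0.264694) − 0.25·(-0.465365) = 0.2487.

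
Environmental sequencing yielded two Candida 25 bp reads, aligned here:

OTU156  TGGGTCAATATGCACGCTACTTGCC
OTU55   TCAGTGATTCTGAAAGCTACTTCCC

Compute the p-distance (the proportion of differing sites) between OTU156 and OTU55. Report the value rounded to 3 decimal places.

0.320

The sequences differ at positions 2 (G/C), 3 (G/A), 6 (C/G), 8 (A/T), 10 (A/C), 13 (C/A), 15 (C/A), 23 (G/C).
There are 8 differences over 25 sites, so p = 8/25 = 0.320.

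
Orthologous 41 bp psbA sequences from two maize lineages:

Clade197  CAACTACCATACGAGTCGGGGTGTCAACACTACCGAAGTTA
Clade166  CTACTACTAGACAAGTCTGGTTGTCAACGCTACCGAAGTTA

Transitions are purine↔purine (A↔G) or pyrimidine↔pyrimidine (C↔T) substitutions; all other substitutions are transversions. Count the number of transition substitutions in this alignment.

3

Mismatches occur at site 2 (A→T, transversion), site 8 (C→T, transition), site 10 (T→G, transversion), site 13 (G→A, transition), site 18 (G→T, transversion), site 21 (G→T, transversion), site 29 (A→G, transition).
Of the 7 differences, 3 transitions and 4 transversions, so the answer is 3.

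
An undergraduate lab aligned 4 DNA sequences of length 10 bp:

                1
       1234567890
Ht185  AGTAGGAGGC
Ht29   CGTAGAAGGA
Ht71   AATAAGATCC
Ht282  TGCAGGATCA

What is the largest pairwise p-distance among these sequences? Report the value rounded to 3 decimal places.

0.700

Pairwise Hamming distances:
  Ht185 vs Ht29: 3
  Ht185 vs Ht71: 4
  Ht185 vs Ht282: 5
  Ht29 vs Ht71: 7
  Ht29 vs Ht282: 5
  Ht71 vs Ht282: 5
The largest is 7 mismatches, between Ht29 and Ht71; p = 7/10 = 0.700.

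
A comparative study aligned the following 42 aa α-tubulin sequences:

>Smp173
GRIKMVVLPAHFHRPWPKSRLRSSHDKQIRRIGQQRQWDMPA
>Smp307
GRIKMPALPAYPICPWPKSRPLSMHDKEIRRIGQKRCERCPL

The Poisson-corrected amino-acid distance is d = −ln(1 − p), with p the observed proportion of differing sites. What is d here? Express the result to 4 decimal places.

0.4796

Differing sites — 6:V/P; 7:V/A; 11:H/Y; 12:F/P; 13:H/I; 14:R/C; 21:L/P; 22:R/L; 24:S/M; 28:Q/E; 35:Q/K; 37:Q/C; 38:W/E; 39:D/R; 40:M/C; 42:A/L.
p = 16/42 = 0.380952.
d = −ln(1 − 0.380952) = −ln(0.619048) = 0.4796.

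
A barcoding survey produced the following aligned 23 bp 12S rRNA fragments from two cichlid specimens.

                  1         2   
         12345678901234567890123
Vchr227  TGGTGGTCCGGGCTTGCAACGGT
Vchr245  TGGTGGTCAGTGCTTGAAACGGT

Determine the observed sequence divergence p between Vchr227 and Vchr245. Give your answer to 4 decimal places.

The sequences differ at positions 9 (C/A), 11 (G/T), 17 (C/A).
There are 3 differences over 23 sites, so p = 3/23 = 0.1304.

0.1304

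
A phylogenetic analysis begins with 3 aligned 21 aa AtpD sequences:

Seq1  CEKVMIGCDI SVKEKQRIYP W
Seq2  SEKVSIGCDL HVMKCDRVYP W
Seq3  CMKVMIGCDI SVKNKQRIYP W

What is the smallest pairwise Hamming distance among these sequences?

Pairwise Hamming distances:
  Seq1 vs Seq2: 9
  Seq1 vs Seq3: 2
  Seq2 vs Seq3: 10
The smallest is 2, between Seq1 and Seq3.

2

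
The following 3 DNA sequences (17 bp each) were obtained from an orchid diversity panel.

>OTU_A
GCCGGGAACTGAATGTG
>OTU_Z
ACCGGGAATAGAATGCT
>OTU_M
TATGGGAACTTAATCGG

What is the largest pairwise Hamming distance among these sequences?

Pairwise Hamming distances:
  OTU_A vs OTU_Z: 5
  OTU_A vs OTU_M: 6
  OTU_Z vs OTU_M: 9
The largest is 9, between OTU_Z and OTU_M.

9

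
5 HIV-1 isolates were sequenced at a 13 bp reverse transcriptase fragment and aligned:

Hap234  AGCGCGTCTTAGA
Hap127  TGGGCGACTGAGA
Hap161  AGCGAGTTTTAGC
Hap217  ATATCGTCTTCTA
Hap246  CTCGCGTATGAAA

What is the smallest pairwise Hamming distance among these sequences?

3

Pairwise Hamming distances:
  Hap234 vs Hap127: 4
  Hap234 vs Hap161: 3
  Hap234 vs Hap217: 5
  Hap234 vs Hap246: 5
  Hap127 vs Hap161: 7
  Hap127 vs Hap217: 8
  Hap127 vs Hap246: 6
  Hap161 vs Hap217: 8
  Hap161 vs Hap246: 7
  Hap217 vs Hap246: 7
The smallest is 3, between Hap234 and Hap161.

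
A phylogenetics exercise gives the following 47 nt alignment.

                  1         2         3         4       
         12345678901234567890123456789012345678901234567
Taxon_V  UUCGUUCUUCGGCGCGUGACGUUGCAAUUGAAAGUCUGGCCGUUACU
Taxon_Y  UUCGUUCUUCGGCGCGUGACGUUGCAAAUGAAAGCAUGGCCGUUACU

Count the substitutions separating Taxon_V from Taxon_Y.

Differing sites — 28:U/A; 35:U/C; 36:C/A.
That gives 3 mismatches out of 47 aligned sites, so the Hamming distance is 3.

3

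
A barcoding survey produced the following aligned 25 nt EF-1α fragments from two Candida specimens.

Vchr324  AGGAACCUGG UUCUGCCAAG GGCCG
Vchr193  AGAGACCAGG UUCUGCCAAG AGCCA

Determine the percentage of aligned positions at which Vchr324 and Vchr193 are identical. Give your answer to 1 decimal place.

80.0%

Mismatches occur at site 3 (G↔A), site 4 (A↔G), site 8 (U↔A), site 21 (G↔A), site 25 (G↔A).
20 of the 25 sites match, so the percent identity is 20/25 × 100 = 80.0%.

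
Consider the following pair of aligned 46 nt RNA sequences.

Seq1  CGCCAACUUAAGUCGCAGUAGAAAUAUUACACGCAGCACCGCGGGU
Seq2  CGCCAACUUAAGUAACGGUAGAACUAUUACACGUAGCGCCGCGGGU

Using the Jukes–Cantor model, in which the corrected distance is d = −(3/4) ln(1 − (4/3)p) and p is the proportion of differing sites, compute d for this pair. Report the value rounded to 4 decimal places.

0.1433

Differing sites — 14:C/A; 15:G/A; 17:A/G; 24:A/C; 34:C/U; 38:A/G.
p = 6/46 = 0.130435.
d = −0.75 · ln(1 − (4/3)·0.130435) = −0.75 · ln(0.826087) = −0.75 · (-0.191055) = 0.1433.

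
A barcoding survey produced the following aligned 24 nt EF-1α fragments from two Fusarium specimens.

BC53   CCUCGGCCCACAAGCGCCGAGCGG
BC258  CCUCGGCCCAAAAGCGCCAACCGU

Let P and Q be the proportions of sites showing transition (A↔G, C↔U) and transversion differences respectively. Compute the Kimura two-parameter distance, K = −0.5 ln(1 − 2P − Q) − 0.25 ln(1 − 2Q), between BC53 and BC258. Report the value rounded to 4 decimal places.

0.1887

The sequences differ at positions 11 (C/A, transversion), 19 (G/A, transition), 21 (G/C, transversion), 24 (G/U, transversion).
Of the 4 differences, 1 transition and 3 transversions over 24 sites: P = 1/24 = 0.041667, Q = 3/24 = 0.125000.
d = −0.5·ln(0.791666) − 0.25·ln(0.750000) = −0.5·(-0.233616) − 0.25·(-0.287682) = 0.1887.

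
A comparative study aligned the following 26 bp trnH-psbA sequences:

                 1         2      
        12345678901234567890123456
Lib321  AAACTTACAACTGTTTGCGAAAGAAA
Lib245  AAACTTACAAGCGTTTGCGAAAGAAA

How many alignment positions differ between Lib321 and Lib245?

2

Mismatches occur at site 11 (C→G), site 12 (T→C).
That gives 2 mismatches out of 26 aligned sites, so the Hamming distance is 2.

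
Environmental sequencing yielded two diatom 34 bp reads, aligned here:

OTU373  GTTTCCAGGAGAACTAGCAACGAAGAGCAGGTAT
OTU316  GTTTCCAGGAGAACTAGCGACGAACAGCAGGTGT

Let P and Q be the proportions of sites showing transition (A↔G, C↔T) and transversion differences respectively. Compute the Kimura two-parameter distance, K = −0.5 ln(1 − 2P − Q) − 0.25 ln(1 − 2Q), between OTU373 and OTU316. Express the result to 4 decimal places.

0.0947

Differing sites — 19:A/G (Ti); 25:G/C (Tv); 33:A/G (Ti).
Of the 3 differences, 2 transitions and 1 transversion over 34 sites: P = 2/34 = 0.058824, Q = 1/34 = 0.029412.
d = −0.5·ln(0.852940) − 0.25·ln(0.941176) = −0.5·(-0.159066) − 0.25·(-0.060625) = 0.0947.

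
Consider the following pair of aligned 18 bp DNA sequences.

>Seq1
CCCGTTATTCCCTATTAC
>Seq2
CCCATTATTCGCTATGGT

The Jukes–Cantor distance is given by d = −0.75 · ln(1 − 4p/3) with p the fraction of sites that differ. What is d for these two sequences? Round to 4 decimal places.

0.3470

Differing sites — 4:G/A; 11:C/G; 16:T/G; 17:A/G; 18:C/T.
p = 5/18 = 0.277778.
d = −0.75 · ln(1 − (4/3)·0.277778) = −0.75 · ln(0.629629) = −0.75 · (-0.462625) = 0.3470.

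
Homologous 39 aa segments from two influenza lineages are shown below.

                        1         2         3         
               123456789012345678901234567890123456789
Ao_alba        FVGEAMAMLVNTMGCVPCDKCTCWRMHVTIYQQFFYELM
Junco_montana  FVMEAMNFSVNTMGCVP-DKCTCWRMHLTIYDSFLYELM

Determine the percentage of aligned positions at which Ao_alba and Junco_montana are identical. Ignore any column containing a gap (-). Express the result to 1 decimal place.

Excluding the 1 gap column leaves 38 comparable sites.
Differing sites — 3:G/M; 7:A/N; 8:M/F; 9:L/S; 28:V/L; 32:Q/D; 33:Q/S; 35:F/L.
30 of the 38 comparable sites match, so the percent identity is 30/38 × 100 = 78.9%.

78.9%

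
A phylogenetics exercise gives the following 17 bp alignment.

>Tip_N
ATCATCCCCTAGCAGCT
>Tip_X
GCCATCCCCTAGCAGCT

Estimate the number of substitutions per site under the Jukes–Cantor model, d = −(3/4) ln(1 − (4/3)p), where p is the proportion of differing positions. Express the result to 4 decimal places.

0.1280

Mismatches occur at site 1 (A/G), site 2 (T/C).
p = 2/17 = 0.117647.
d = −0.75 · ln(1 − (4/3)·0.117647) = −0.75 · ln(0.843137) = −0.75 · (-0.170626) = 0.1280.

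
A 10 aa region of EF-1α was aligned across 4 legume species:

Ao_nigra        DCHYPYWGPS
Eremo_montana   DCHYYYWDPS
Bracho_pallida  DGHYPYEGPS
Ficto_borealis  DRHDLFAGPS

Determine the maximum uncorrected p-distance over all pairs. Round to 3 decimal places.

Pairwise Hamming distances:
  Ao_nigra vs Eremo_montana: 2
  Ao_nigra vs Bracho_pallida: 2
  Ao_nigra vs Ficto_borealis: 5
  Eremo_montana vs Bracho_pallida: 4
  Eremo_montana vs Ficto_borealis: 6
  Bracho_pallida vs Ficto_borealis: 5
The largest is 6 mismatches, between Eremo_montana and Ficto_borealis; p = 6/10 = 0.600.

0.600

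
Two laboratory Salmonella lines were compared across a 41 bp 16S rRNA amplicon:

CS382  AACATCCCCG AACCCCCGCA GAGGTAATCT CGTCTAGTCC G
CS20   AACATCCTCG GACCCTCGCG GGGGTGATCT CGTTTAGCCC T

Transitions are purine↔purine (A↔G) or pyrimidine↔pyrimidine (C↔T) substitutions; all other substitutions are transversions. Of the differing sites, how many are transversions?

Differing sites — 8:C/T (Ti); 11:A/G (Ti); 16:C/T (Ti); 20:A/G (Ti); 22:A/G (Ti); 26:A/G (Ti); 34:C/T (Ti); 38:T/C (Ti); 41:G/T (Tv).
Of the 9 differences, 8 transitions and 1 transversion, so the answer is 1.

1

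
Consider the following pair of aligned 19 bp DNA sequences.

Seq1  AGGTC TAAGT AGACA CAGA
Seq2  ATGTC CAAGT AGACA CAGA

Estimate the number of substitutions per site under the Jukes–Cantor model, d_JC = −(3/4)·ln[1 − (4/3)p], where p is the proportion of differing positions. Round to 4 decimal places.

Differing sites — 2:G/T; 6:T/C.
p = 2/19 = 0.105263.
d = −0.75 · ln(1 − (4/3)·0.105263) = −0.75 · ln(0.859649) = −0.75 · (-0.151231) = 0.1134.

0.1134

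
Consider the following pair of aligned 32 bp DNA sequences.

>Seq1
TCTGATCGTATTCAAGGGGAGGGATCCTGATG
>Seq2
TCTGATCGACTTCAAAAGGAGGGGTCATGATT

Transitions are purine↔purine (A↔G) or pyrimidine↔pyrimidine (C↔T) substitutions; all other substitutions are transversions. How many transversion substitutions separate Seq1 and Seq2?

The sequences differ at positions 9 (T/A, transversion), 10 (A/C, transversion), 16 (G/A, transition), 17 (G/A, transition), 24 (A/G, transition), 27 (C/A, transversion), 32 (G/T, transversion).
Of the 7 differences, 3 transitions and 4 transversions, so the answer is 4.

4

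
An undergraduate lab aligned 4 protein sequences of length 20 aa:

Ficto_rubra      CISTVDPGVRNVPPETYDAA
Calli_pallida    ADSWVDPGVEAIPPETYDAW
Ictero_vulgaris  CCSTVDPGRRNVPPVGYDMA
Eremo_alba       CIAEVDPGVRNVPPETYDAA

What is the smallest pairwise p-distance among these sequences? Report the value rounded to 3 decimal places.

0.100

Pairwise Hamming distances:
  Ficto_rubra vs Calli_pallida: 7
  Ficto_rubra vs Ictero_vulgaris: 5
  Ficto_rubra vs Eremo_alba: 2
  Calli_pallida vs Ictero_vulgaris: 11
  Calli_pallida vs Eremo_alba: 8
  Ictero_vulgaris vs Eremo_alba: 7
The smallest is 2 mismatches, between Ficto_rubra and Eremo_alba; p = 2/20 = 0.100.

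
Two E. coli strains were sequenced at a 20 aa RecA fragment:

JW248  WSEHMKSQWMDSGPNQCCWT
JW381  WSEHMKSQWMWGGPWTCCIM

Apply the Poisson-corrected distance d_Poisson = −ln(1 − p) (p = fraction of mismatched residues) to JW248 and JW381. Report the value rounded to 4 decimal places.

0.3567

Differing sites — 11:D/W; 12:S/G; 15:N/W; 16:Q/T; 19:W/I; 20:T/M.
p = 6/20 = 0.300000.
d = −ln(1 − 0.300000) = −ln(0.700000) = 0.3567.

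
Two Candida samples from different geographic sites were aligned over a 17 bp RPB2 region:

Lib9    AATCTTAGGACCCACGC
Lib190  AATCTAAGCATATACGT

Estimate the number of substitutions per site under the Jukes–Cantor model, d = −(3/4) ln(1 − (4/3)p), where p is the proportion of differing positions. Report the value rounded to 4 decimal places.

Differing sites — 6:T/A; 9:G/C; 11:C/T; 12:C/A; 13:C/T; 17:C/T.
p = 6/17 = 0.352941.
d = −0.75 · ln(1 − (4/3)·0.352941) = −0.75 · ln(0.529412) = −0.75 · (-0.635988) = 0.4770.

0.4770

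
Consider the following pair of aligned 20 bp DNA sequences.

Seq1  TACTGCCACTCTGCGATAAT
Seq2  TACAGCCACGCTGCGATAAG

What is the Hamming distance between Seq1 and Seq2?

3

Mismatches occur at site 4 (T/A), site 10 (T/G), site 20 (T/G).
That gives 3 mismatches out of 20 aligned sites, so the Hamming distance is 3.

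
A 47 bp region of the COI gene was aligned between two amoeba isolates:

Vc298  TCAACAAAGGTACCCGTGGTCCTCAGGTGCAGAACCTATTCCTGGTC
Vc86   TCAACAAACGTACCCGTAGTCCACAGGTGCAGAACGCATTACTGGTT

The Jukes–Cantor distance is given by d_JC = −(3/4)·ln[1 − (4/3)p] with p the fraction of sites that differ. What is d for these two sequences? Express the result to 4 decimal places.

0.1660

Mismatches occur at site 9 (G→C), site 18 (G→A), site 23 (T→A), site 36 (C→G), site 37 (T→C), site 41 (C→A), site 47 (C→T).
p = 7/47 = 0.148936.
d = −0.75 · ln(1 − (4/3)·0.148936) = −0.75 · ln(0.801419) = −0.75 · (-0.221371) = 0.1660.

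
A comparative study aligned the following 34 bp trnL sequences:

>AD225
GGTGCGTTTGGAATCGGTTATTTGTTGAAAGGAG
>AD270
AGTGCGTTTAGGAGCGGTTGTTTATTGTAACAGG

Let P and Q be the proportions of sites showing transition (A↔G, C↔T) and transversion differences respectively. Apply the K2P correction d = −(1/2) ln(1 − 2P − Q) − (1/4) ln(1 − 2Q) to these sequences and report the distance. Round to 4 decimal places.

0.3951

Mismatches occur at site 1 (G↔A, transition), site 10 (G↔A, transition), site 12 (A↔G, transition), site 14 (T↔G, transversion), site 20 (A↔G, transition), site 24 (G↔A, transition), site 28 (A↔T, transversion), site 31 (G↔C, transversion), site 32 (G↔A, transition), site 33 (A↔G, transition).
Of the 10 differences, 7 transitions and 3 transversions over 34 sites: P = 7/34 = 0.205882, Q = 3/34 = 0.088235.
d = −0.5·ln(0.500001) − 0.25·ln(0.823530) = −0.5·(-0.693145) − 0.25·(-0.194155) = 0.3951.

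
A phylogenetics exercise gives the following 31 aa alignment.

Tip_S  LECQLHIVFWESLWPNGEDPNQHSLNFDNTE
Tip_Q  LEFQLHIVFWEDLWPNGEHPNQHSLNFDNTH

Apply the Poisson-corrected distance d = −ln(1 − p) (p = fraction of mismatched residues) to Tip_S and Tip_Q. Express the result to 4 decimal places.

0.1382

Mismatches occur at site 3 (C/F), site 12 (S/D), site 19 (D/H), site 31 (E/H).
p = 4/31 = 0.129032.
d = −ln(1 − 0.129032) = −ln(0.870968) = 0.1382.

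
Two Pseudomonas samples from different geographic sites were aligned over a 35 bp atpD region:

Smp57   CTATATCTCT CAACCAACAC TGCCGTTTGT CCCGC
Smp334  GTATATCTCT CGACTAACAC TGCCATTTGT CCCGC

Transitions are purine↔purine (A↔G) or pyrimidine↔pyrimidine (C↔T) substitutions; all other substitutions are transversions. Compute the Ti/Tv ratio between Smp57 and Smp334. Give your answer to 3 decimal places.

3.000

The sequences differ at positions 1 (C/G, transversion), 12 (A/G, transition), 15 (C/T, transition), 25 (G/A, transition).
Of the 4 differences, 3 transitions and 1 transversion, so Ti/Tv = 3/1 = 3.000.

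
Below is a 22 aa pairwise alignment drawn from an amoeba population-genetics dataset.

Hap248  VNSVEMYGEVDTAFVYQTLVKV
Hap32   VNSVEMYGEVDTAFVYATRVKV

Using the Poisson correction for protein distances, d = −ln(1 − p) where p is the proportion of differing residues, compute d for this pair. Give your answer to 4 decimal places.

0.0953

Mismatches occur at site 17 (Q/A), site 19 (L/R).
p = 2/22 = 0.090909.
d = −ln(1 − 0.090909) = −ln(0.909091) = 0.0953.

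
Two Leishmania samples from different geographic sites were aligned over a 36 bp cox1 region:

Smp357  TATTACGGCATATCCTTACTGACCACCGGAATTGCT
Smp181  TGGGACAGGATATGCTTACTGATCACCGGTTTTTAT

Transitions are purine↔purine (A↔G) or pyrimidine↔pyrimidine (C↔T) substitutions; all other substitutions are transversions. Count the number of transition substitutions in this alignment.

3

Mismatches occur at site 2 (A→G, transition), site 3 (T→G, transversion), site 4 (T→G, transversion), site 7 (G→A, transition), site 9 (C→G, transversion), site 14 (C→G, transversion), site 23 (C→T, transition), site 30 (A→T, transversion), site 31 (A→T, transversion), site 34 (G→T, transversion), site 35 (C→A, transversion).
Of the 11 differences, 3 transitions and 8 transversions, so the answer is 3.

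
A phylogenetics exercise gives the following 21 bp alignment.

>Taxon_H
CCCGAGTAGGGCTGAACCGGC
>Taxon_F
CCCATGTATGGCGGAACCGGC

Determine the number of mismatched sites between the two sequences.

Mismatches occur at site 4 (G/A), site 5 (A/T), site 9 (G/T), site 13 (T/G).
That gives 4 mismatches out of 21 aligned sites, so the Hamming distance is 4.

4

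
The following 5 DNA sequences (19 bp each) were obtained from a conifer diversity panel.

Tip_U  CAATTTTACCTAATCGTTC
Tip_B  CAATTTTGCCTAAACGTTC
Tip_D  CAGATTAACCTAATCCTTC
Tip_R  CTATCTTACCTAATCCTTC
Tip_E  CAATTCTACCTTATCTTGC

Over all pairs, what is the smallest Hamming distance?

2

Pairwise Hamming distances:
  Tip_U vs Tip_B: 2
  Tip_U vs Tip_D: 4
  Tip_U vs Tip_R: 3
  Tip_U vs Tip_E: 4
  Tip_B vs Tip_D: 6
  Tip_B vs Tip_R: 5
  Tip_B vs Tip_E: 6
  Tip_D vs Tip_R: 5
  Tip_D vs Tip_E: 7
  Tip_R vs Tip_E: 6
The smallest is 2, between Tip_U and Tip_B.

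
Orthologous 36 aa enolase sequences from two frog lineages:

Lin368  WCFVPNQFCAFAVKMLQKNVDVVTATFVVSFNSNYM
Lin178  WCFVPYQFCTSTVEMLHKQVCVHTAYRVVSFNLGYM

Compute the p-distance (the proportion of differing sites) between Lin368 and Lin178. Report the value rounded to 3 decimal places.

0.361

The sequences differ at positions 6 (N/Y), 10 (A/T), 11 (F/S), 12 (A/T), 14 (K/E), 17 (Q/H), 19 (N/Q), 21 (D/C), 23 (V/H), 26 (T/Y), 27 (F/R), 33 (S/L), 34 (N/G).
There are 13 differences over 36 sites, so p = 13/36 = 0.361.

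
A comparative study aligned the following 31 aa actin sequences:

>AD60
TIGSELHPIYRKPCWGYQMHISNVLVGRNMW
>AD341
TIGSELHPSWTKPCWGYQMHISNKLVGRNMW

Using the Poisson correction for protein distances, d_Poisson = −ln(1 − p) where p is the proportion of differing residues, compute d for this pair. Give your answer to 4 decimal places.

0.1382

Mismatches occur at site 9 (I/S), site 10 (Y/W), site 11 (R/T), site 24 (V/K).
p = 4/31 = 0.129032.
d = −ln(1 − 0.129032) = −ln(0.870968) = 0.1382.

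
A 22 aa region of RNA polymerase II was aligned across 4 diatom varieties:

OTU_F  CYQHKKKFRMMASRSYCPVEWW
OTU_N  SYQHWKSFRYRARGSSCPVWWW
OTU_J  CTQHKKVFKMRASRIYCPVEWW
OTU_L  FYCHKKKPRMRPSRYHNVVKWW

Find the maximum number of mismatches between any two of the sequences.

Pairwise Hamming distances:
  OTU_F vs OTU_N: 9
  OTU_F vs OTU_J: 5
  OTU_F vs OTU_L: 10
  OTU_N vs OTU_J: 11
  OTU_N vs OTU_L: 14
  OTU_J vs OTU_L: 12
The largest is 14, between OTU_N and OTU_L.

14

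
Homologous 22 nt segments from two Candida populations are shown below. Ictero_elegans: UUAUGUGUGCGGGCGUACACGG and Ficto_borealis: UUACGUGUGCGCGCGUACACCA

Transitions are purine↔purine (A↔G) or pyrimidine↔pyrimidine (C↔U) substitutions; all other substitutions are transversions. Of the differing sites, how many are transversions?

Mismatches occur at site 4 (U→C, transition), site 12 (G→C, transversion), site 21 (G→C, transversion), site 22 (G→A, transition).
Of the 4 differences, 2 transitions and 2 transversions, so the answer is 2.

2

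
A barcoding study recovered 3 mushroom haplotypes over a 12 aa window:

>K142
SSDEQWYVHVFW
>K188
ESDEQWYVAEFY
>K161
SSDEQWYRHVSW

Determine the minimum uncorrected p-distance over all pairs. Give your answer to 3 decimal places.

0.167

Pairwise Hamming distances:
  K142 vs K188: 4
  K142 vs K161: 2
  K188 vs K161: 6
The smallest is 2 mismatches, between K142 and K161; p = 2/12 = 0.167.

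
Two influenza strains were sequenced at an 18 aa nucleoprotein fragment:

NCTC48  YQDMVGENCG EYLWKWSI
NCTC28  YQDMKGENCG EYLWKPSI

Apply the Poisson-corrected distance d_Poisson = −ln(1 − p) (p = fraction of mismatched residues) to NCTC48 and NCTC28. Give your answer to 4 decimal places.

0.1178

The sequences differ at positions 5 (V/K), 16 (W/P).
p = 2/18 = 0.111111.
d = −ln(1 − 0.111111) = −ln(0.888889) = 0.1178.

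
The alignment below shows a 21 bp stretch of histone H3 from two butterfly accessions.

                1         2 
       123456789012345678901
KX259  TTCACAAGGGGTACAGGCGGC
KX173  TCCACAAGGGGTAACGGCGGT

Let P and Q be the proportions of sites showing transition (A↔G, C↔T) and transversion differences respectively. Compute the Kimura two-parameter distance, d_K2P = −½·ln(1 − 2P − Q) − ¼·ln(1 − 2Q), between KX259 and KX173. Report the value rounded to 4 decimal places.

Mismatches occur at site 2 (T↔C, transition), site 14 (C↔A, transversion), site 15 (A↔C, transversion), site 21 (C↔T, transition).
Of the 4 differences, 2 transitions and 2 transversions over 21 sites: P = 2/21 = 0.095238, Q = 2/21 = 0.095238.
d = −0.5·ln(0.714286) − 0.25·ln(0.809524) = −0.5·(-0.336472) − 0.25·(-0.211309) = 0.2211.

0.2211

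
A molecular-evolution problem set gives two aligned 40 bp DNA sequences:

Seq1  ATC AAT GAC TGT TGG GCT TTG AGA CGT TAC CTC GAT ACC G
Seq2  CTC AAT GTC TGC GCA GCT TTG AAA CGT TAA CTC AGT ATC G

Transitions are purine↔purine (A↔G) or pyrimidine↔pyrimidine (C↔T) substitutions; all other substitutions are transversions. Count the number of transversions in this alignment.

5

Mismatches occur at site 1 (A/C, transversion), site 8 (A/T, transversion), site 12 (T/C, transition), site 13 (T/G, transversion), site 14 (G/C, transversion), site 15 (G/A, transition), site 23 (G/A, transition), site 30 (C/A, transversion), site 34 (G/A, transition), site 35 (A/G, transition), site 38 (C/T, transition).
Of the 11 differences, 6 transitions and 5 transversions, so the answer is 5.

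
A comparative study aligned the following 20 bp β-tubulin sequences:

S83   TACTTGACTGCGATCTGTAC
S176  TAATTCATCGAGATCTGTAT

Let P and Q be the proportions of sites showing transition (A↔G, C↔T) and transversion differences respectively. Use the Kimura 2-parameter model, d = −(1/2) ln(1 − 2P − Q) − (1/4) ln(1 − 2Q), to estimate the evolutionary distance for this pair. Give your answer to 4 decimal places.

0.3881

Differing sites — 3:C/A (Tv); 6:G/C (Tv); 8:C/T (Ti); 9:T/C (Ti); 11:C/A (Tv); 20:C/T (Ti).
Of the 6 differences, 3 transitions and 3 transversions over 20 sites: P = 3/20 = 0.150000, Q = 3/20 = 0.150000.
d = −0.5·ln(0.550000) − 0.25·ln(0.700000) = −0.5·(-0.597837) − 0.25·(-0.356675) = 0.3881.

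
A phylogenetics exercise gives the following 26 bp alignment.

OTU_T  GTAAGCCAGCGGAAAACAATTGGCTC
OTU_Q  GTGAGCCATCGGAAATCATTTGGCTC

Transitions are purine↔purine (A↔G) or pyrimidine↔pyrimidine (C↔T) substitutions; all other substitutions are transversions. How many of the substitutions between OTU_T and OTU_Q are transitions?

The sequences differ at positions 3 (A/G, transition), 9 (G/T, transversion), 16 (A/T, transversion), 19 (A/T, transversion).
Of the 4 differences, 1 transition and 3 transversions, so the answer is 1.

1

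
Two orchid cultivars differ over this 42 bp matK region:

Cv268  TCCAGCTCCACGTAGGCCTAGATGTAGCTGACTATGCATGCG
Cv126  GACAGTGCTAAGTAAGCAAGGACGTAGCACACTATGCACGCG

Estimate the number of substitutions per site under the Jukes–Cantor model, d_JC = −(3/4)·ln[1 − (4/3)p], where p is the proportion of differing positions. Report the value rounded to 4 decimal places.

Mismatches occur at site 1 (T/G), site 2 (C/A), site 6 (C/T), site 7 (T/G), site 9 (C/T), site 11 (C/A), site 15 (G/A), site 18 (C/A), site 19 (T/A), site 20 (A/G), site 23 (T/C), site 29 (T/A), site 30 (G/C), site 39 (T/C).
p = 14/42 = 0.333333.
d = −0.75 · ln(1 − (4/3)·0.333333) = −0.75 · ln(0.555556) = −0.75 · (-0.587786) = 0.4408.

0.4408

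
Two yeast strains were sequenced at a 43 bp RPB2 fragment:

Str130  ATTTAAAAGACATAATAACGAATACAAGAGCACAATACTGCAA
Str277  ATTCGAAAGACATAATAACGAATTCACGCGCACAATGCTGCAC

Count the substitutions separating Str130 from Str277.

The sequences differ at positions 4 (T/C), 5 (A/G), 24 (A/T), 27 (A/C), 29 (A/C), 37 (A/G), 43 (A/C).
That gives 7 mismatches out of 43 aligned sites, so the Hamming distance is 7.

7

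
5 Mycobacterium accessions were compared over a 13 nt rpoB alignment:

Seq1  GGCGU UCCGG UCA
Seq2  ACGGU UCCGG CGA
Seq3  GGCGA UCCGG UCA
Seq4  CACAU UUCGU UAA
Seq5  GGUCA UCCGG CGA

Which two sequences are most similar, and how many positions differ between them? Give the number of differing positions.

Pairwise Hamming distances:
  Seq1 vs Seq2: 5
  Seq1 vs Seq3: 1
  Seq1 vs Seq4: 6
  Seq1 vs Seq5: 5
  Seq2 vs Seq3: 6
  Seq2 vs Seq4: 8
  Seq2 vs Seq5: 5
  Seq3 vs Seq4: 7
  Seq3 vs Seq5: 4
  Seq4 vs Seq5: 9
The smallest is 1, between Seq1 and Seq3.

1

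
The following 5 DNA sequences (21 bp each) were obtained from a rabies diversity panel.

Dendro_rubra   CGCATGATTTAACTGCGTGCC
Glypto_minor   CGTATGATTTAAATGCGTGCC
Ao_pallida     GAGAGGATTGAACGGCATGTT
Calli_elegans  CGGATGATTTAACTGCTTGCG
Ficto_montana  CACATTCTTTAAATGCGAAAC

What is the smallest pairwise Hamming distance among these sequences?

2

Pairwise Hamming distances:
  Dendro_rubra vs Glypto_minor: 2
  Dendro_rubra vs Ao_pallida: 9
  Dendro_rubra vs Calli_elegans: 3
  Dendro_rubra vs Ficto_montana: 7
  Glypto_minor vs Ao_pallida: 10
  Glypto_minor vs Calli_elegans: 4
  Glypto_minor vs Ficto_montana: 7
  Ao_pallida vs Calli_elegans: 8
  Ao_pallida vs Ficto_montana: 13
  Calli_elegans vs Ficto_montana: 10
The smallest is 2, between Dendro_rubra and Glypto_minor.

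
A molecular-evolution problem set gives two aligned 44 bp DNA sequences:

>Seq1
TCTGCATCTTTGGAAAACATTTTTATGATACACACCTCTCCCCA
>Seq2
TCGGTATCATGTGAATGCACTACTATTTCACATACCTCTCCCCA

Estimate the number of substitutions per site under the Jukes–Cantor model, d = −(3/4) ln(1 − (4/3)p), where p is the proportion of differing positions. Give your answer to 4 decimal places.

The sequences differ at positions 3 (T/G), 5 (C/T), 9 (T/A), 11 (T/G), 12 (G/T), 16 (A/T), 17 (A/G), 20 (T/C), 22 (T/A), 23 (T/C), 27 (G/T), 28 (A/T), 29 (T/C), 33 (C/T).
p = 14/44 = 0.318182.
d = −0.75 · ln(1 − (4/3)·0.318182) = −0.75 · ln(0.575757) = −0.75 · (-0.552070) = 0.4141.

0.4141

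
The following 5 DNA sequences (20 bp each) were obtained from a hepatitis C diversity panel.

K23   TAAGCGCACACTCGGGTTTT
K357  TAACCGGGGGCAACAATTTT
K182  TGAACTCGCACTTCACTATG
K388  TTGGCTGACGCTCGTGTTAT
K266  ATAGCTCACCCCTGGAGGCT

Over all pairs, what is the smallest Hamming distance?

7

Pairwise Hamming distances:
  K23 vs K357: 10
  K23 vs K182: 10
  K23 vs K388: 7
  K23 vs K266: 10
  K357 vs K182: 11
  K357 vs K388: 12
  K357 vs K266: 15
  K182 vs K388: 13
  K182 vs K266: 13
  K388 vs K266: 11
The smallest is 7, between K23 and K388.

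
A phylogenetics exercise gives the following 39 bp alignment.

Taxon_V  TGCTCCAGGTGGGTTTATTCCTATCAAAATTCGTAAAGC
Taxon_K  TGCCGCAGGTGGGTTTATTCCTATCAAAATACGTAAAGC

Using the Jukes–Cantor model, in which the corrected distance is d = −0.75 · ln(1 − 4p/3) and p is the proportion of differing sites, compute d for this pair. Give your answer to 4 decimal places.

Mismatches occur at site 4 (T→C), site 5 (C→G), site 31 (T→A).
p = 3/39 = 0.076923.
d = −0.75 · ln(1 − (4/3)·0.076923) = −0.75 · ln(0.897436) = −0.75 · (-0.108213) = 0.0812.

0.0812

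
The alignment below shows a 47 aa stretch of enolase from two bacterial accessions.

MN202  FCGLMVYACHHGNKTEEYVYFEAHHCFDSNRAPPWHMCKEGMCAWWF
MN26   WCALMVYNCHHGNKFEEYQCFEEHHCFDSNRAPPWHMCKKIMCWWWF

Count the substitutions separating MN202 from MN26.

Mismatches occur at site 1 (F/W), site 3 (G/A), site 8 (A/N), site 15 (T/F), site 19 (V/Q), site 20 (Y/C), site 23 (A/E), site 40 (E/K), site 41 (G/I), site 44 (A/W).
That gives 10 mismatches out of 47 aligned sites, so the Hamming distance is 10.

10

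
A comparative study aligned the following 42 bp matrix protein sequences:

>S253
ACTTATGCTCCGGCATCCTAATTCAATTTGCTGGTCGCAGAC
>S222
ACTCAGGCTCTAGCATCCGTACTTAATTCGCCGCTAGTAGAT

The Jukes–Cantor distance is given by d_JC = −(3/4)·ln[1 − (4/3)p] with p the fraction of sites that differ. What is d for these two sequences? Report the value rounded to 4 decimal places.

Differing sites — 4:T/C; 6:T/G; 11:C/T; 12:G/A; 19:T/G; 20:A/T; 22:T/C; 24:C/T; 29:T/C; 32:T/C; 34:G/C; 36:C/A; 38:C/T; 42:C/T.
p = 14/42 = 0.333333.
d = −0.75 · ln(1 − (4/3)·0.333333) = −0.75 · ln(0.555556) = −0.75 · (-0.587786) = 0.4408.

0.4408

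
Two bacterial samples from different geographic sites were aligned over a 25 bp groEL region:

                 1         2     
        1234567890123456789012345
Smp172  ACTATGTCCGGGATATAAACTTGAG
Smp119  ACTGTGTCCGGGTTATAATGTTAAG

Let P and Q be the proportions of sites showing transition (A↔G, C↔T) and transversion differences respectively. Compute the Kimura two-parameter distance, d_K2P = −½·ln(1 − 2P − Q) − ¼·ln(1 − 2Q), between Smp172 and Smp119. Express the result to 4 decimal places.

0.2329

Mismatches occur at site 4 (A→G, transition), site 13 (A→T, transversion), site 19 (A→T, transversion), site 20 (C→G, transversion), site 23 (G→A, transition).
Of the 5 differences, 2 transitions and 3 transversions over 25 sites: P = 2/25 = 0.080000, Q = 3/25 = 0.120000.
d = −0.5·ln(0.720000) − 0.25·ln(0.760000) = −0.5·(-0.328504) − 0.25·(-0.274437) = 0.2329.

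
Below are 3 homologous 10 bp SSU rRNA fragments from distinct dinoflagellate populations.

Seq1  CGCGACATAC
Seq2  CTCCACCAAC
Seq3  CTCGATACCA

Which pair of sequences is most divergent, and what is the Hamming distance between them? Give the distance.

6

Pairwise Hamming distances:
  Seq1 vs Seq2: 4
  Seq1 vs Seq3: 5
  Seq2 vs Seq3: 6
The largest is 6, between Seq2 and Seq3.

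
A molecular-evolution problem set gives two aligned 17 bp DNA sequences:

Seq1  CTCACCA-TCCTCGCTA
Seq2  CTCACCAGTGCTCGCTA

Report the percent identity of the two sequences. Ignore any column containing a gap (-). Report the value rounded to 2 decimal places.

Excluding the 1 gap column leaves 16 comparable sites.
Differing sites — 10:C/G.
15 of the 16 comparable sites match, so the percent identity is 15/16 × 100 = 93.75%.

93.75%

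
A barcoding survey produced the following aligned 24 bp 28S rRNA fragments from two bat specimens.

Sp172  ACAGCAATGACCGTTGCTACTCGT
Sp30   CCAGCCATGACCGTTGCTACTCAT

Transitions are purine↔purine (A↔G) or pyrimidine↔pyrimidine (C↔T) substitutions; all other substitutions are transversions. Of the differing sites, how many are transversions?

2

The sequences differ at positions 1 (A/C, transversion), 6 (A/C, transversion), 23 (G/A, transition).
Of the 3 differences, 1 transition and 2 transversions, so the answer is 2.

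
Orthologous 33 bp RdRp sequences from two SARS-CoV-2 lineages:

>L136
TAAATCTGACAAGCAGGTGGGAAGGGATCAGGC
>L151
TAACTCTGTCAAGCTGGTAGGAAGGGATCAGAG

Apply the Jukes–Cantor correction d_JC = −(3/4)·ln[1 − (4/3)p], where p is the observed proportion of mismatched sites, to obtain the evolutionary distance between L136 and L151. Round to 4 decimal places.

The sequences differ at positions 4 (A/C), 9 (A/T), 15 (A/T), 19 (G/A), 32 (G/A), 33 (C/G).
p = 6/33 = 0.181818.
d = −0.75 · ln(1 − (4/3)·0.181818) = −0.75 · ln(0.757576) = −0.75 · (-0.277631) = 0.2082.

0.2082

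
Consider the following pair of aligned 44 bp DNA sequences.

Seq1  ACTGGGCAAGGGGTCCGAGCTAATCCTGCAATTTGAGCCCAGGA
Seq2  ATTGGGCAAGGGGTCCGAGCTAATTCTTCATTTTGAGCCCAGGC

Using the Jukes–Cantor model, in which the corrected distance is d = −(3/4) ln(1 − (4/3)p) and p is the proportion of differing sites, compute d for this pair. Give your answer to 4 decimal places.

The sequences differ at positions 2 (C/T), 25 (C/T), 28 (G/T), 31 (A/T), 44 (A/C).
p = 5/44 = 0.113636.
d = −0.75 · ln(1 − (4/3)·0.113636) = −0.75 · ln(0.848485) = −0.75 · (-0.164303) = 0.1232.

0.1232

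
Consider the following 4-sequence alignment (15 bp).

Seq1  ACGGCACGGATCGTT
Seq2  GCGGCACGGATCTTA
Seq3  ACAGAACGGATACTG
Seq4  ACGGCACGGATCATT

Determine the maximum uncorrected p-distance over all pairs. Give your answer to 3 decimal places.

Pairwise Hamming distances:
  Seq1 vs Seq2: 3
  Seq1 vs Seq3: 5
  Seq1 vs Seq4: 1
  Seq2 vs Seq3: 6
  Seq2 vs Seq4: 3
  Seq3 vs Seq4: 5
The largest is 6 mismatches, between Seq2 and Seq3; p = 6/15 = 0.400.

0.400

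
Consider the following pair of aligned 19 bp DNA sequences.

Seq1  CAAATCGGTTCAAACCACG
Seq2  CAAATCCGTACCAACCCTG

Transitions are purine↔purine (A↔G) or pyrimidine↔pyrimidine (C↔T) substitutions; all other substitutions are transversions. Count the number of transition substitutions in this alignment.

Differing sites — 7:G/C (Tv); 10:T/A (Tv); 12:A/C (Tv); 17:A/C (Tv); 18:C/T (Ti).
Of the 5 differences, 1 transition and 4 transversions, so the answer is 1.

1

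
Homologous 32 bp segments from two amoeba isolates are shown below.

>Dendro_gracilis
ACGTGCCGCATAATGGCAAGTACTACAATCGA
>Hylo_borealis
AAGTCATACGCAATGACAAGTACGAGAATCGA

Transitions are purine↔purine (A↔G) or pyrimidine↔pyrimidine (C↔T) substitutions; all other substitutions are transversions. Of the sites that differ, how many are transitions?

The sequences differ at positions 2 (C/A, transversion), 5 (G/C, transversion), 6 (C/A, transversion), 7 (C/T, transition), 8 (G/A, transition), 10 (A/G, transition), 11 (T/C, transition), 16 (G/A, transition), 24 (T/G, transversion), 26 (C/G, transversion).
Of the 10 differences, 5 transitions and 5 transversions, so the answer is 5.

5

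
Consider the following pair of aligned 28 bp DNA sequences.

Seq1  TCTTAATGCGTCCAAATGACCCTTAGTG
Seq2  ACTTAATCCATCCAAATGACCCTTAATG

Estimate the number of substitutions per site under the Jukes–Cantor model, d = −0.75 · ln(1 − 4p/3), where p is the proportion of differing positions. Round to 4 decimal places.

Mismatches occur at site 1 (T/A), site 8 (G/C), site 10 (G/A), site 26 (G/A).
p = 4/28 = 0.142857.
d = −0.75 · ln(1 − (4/3)·0.142857) = −0.75 · ln(0.809524) = −0.75 · (-0.211309) = 0.1585.

0.1585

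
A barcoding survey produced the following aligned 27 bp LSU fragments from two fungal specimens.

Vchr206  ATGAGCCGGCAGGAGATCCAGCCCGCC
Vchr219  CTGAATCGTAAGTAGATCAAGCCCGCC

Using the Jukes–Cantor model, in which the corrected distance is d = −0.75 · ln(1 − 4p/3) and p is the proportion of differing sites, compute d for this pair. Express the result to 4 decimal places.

0.3181

Mismatches occur at site 1 (A→C), site 5 (G→A), site 6 (C→T), site 9 (G→T), site 10 (C→A), site 13 (G→T), site 19 (C→A).
p = 7/27 = 0.259259.
d = −0.75 · ln(1 − (4/3)·0.259259) = −0.75 · ln(0.654321) = −0.75 · (-0.424157) = 0.3181.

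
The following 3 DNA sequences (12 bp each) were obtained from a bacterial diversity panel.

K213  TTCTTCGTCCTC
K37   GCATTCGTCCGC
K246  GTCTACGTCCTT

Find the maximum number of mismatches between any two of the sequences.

5

Pairwise Hamming distances:
  K213 vs K37: 4
  K213 vs K246: 3
  K37 vs K246: 5
The largest is 5, between K37 and K246.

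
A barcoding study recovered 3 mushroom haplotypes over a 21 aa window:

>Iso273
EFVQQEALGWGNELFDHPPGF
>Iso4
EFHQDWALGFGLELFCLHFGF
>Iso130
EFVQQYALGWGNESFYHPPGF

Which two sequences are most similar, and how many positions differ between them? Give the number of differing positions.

Pairwise Hamming distances:
  Iso273 vs Iso4: 9
  Iso273 vs Iso130: 3
  Iso4 vs Iso130: 10
The smallest is 3, between Iso273 and Iso130.

3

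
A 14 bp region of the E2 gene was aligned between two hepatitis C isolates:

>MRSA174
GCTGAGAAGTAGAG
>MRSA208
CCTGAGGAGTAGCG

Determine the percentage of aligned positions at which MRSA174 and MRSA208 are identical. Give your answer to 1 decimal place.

78.6%

Mismatches occur at site 1 (G→C), site 7 (A→G), site 13 (A→C).
11 of the 14 sites match, so the percent identity is 11/14 × 100 = 78.6%.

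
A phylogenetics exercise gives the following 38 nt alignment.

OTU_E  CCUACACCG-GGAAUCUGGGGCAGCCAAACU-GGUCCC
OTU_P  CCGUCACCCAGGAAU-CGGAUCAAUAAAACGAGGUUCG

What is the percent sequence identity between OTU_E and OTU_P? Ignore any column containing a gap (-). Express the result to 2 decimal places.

Excluding the 3 gap columns leaves 35 comparable sites.
Differing sites — 3:U/G; 4:A/U; 9:G/C; 17:U/C; 20:G/A; 21:G/U; 24:G/A; 25:C/U; 26:C/A; 31:U/G; 36:C/U; 38:C/G.
23 of the 35 comparable sites match, so the percent identity is 23/35 × 100 = 65.71%.

65.71%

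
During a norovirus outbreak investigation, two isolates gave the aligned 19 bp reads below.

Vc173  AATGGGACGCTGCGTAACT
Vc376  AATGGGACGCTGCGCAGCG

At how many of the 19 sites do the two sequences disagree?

3

Mismatches occur at site 15 (T→C), site 17 (A→G), site 19 (T→G).
That gives 3 mismatches out of 19 aligned sites, so the Hamming distance is 3.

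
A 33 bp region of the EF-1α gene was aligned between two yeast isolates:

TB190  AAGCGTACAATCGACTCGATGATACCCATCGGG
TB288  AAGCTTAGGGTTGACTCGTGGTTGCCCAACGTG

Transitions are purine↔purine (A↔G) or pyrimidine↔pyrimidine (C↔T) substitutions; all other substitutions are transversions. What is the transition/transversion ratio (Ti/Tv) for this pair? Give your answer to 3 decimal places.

The sequences differ at positions 5 (G/T, transversion), 8 (C/G, transversion), 9 (A/G, transition), 10 (A/G, transition), 12 (C/T, transition), 19 (A/T, transversion), 20 (T/G, transversion), 22 (A/T, transversion), 24 (A/G, transition), 29 (T/A, transversion), 32 (G/T, transversion).
Of the 11 differences, 4 transitions and 7 transversions, so Ti/Tv = 4/7 = 0.571.

0.571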